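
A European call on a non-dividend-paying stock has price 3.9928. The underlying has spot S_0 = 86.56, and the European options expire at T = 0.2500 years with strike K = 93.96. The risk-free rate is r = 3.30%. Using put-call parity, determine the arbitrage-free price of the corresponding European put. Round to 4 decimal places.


Put-call parity: C - P = S_0 * exp(-qT) - K * exp(-rT).
S_0 * exp(-qT) = 86.5600 * 1.00000000 = 86.56000000
K * exp(-rT) = 93.9600 * 0.99178394 = 93.18801880
P = C - S*exp(-qT) + K*exp(-rT)
P = 3.9928 - 86.56000000 + 93.18801880 = 10.6208

Answer: Put price = 10.6208


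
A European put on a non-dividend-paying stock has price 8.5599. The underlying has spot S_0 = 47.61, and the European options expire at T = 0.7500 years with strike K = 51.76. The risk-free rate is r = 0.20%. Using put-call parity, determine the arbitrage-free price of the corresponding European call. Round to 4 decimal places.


Put-call parity: C - P = S_0 * exp(-qT) - K * exp(-rT).
S_0 * exp(-qT) = 47.6100 * 1.00000000 = 47.61000000
K * exp(-rT) = 51.7600 * 0.99850112 = 51.68241820
C = P + S*exp(-qT) - K*exp(-rT)
C = 8.5599 + 47.61000000 - 51.68241820 = 4.4875

Answer: Call price = 4.4875


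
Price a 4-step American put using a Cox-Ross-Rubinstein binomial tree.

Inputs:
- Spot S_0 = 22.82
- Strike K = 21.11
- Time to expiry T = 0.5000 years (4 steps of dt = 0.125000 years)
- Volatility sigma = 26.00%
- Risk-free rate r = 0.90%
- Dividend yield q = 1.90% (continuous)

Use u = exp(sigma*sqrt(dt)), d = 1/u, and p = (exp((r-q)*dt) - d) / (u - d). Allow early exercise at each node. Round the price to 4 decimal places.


dt = T/N = 0.125000
u = exp(sigma*sqrt(dt)) = 1.096281; d = 1/u = 0.912175
p = (exp((r-q)*dt) - d) / (u - d) = 0.470250
Discount per step: exp(-r*dt) = 0.998876
Stock lattice S(k, i) with i counting down-moves:
  k=0: S(0,0) = 22.8200
  k=1: S(1,0) = 25.0171; S(1,1) = 20.8158
  k=2: S(2,0) = 27.4258; S(2,1) = 22.8200; S(2,2) = 18.9877
  k=3: S(3,0) = 30.0664; S(3,1) = 25.0171; S(3,2) = 20.8158; S(3,3) = 17.3201
  k=4: S(4,0) = 32.9613; S(4,1) = 27.4258; S(4,2) = 22.8200; S(4,3) = 18.9877; S(4,4) = 15.7989
Terminal payoffs V(N, i) = max(K - S_T, 0):
  V(4,0) = 0.000000; V(4,1) = 0.000000; V(4,2) = 0.000000; V(4,3) = 2.122335; V(4,4) = 5.311076
Backward induction: V(k, i) = exp(-r*dt) * [p * V(k+1, i) + (1-p) * V(k+1, i+1)]; then take max(V_cont, immediate exercise) for American.
  V(3,0) = exp(-r*dt) * [p*0.000000 + (1-p)*0.000000] = 0.000000; exercise = 0.000000; V(3,0) = max -> 0.000000
  V(3,1) = exp(-r*dt) * [p*0.000000 + (1-p)*0.000000] = 0.000000; exercise = 0.000000; V(3,1) = max -> 0.000000
  V(3,2) = exp(-r*dt) * [p*0.000000 + (1-p)*2.122335] = 1.123043; exercise = 0.294176; V(3,2) = max -> 1.123043
  V(3,3) = exp(-r*dt) * [p*2.122335 + (1-p)*5.311076] = 3.807285; exercise = 3.789934; V(3,3) = max -> 3.807285
  V(2,0) = exp(-r*dt) * [p*0.000000 + (1-p)*0.000000] = 0.000000; exercise = 0.000000; V(2,0) = max -> 0.000000
  V(2,1) = exp(-r*dt) * [p*0.000000 + (1-p)*1.123043] = 0.594263; exercise = 0.000000; V(2,1) = max -> 0.594263
  V(2,2) = exp(-r*dt) * [p*1.123043 + (1-p)*3.807285] = 2.542159; exercise = 2.122335; V(2,2) = max -> 2.542159
  V(1,0) = exp(-r*dt) * [p*0.000000 + (1-p)*0.594263] = 0.314457; exercise = 0.000000; V(1,0) = max -> 0.314457
  V(1,1) = exp(-r*dt) * [p*0.594263 + (1-p)*2.542159] = 1.624333; exercise = 0.294176; V(1,1) = max -> 1.624333
  V(0,0) = exp(-r*dt) * [p*0.314457 + (1-p)*1.624333] = 1.007230; exercise = 0.000000; V(0,0) = max -> 1.007230

Answer: Price = V(0,0) = 1.0072


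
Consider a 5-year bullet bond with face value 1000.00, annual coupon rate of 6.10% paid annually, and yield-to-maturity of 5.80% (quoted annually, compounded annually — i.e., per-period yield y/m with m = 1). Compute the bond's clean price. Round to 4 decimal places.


Answer: Price = 1012.7061

Derivation:
Coupon per period c = face * coupon_rate / m = 61.000000
Periods per year m = 1; per-period yield y/m = 0.058000
Number of cashflows N = 5
Cashflows (t years, CF_t, discount factor 1/(1+y/m)^(m*t), PV):
  t = 1.0000: CF_t = 61.000000, DF = 0.945180, PV = 57.655955
  t = 2.0000: CF_t = 61.000000, DF = 0.893364, PV = 54.495231
  t = 3.0000: CF_t = 61.000000, DF = 0.844390, PV = 51.507780
  t = 4.0000: CF_t = 61.000000, DF = 0.798100, PV = 48.684102
  t = 5.0000: CF_t = 1061.000000, DF = 0.754348, PV = 800.363077
Price P = sum_t PV_t = 1012.706145


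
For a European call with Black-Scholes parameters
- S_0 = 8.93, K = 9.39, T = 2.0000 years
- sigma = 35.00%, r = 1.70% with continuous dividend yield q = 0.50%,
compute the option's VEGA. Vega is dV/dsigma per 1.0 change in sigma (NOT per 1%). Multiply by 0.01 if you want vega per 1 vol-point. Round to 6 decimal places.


d1 = 0.1944969966; d2 = -0.3004777502
phi(d1) = 0.3914673853; exp(-qT) = 0.9900498337; exp(-rT) = 0.9665715046
Vega = S * exp(-qT) * phi(d1) * sqrt(T) = 8.9300 * 0.9900498337 * 0.3914673853 * 1.4142135624 = 4.894621

Answer: Vega = 4.894621


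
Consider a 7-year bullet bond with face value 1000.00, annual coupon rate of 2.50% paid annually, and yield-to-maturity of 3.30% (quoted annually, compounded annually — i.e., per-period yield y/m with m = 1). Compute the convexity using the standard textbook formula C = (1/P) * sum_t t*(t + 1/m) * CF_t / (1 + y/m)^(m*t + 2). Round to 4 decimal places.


Coupon per period c = face * coupon_rate / m = 25.000000
Periods per year m = 1; per-period yield y/m = 0.033000
Number of cashflows N = 7
Cashflows (t years, CF_t, discount factor 1/(1+y/m)^(m*t), PV):
  t = 1.0000: CF_t = 25.000000, DF = 0.968054, PV = 24.201355
  t = 2.0000: CF_t = 25.000000, DF = 0.937129, PV = 23.428224
  t = 3.0000: CF_t = 25.000000, DF = 0.907192, PV = 22.679791
  t = 4.0000: CF_t = 25.000000, DF = 0.878211, PV = 21.955267
  t = 5.0000: CF_t = 25.000000, DF = 0.850156, PV = 21.253889
  t = 6.0000: CF_t = 25.000000, DF = 0.822997, PV = 20.574916
  t = 7.0000: CF_t = 1025.000000, DF = 0.796705, PV = 816.623014
Price P = sum_t PV_t = 950.716456
Convexity numerator sum_t t*(t + 1/m) * CF_t / (1+y/m)^(m*t + 2):
  t = 1.0000: term = 45.359582
  t = 2.0000: term = 131.731602
  t = 3.0000: term = 255.046664
  t = 4.0000: term = 411.498328
  t = 5.0000: term = 597.529034
  t = 6.0000: term = 809.816697
  t = 7.0000: term = 42855.740015
Convexity = (1/P) * sum = 45106.721922 / 950.716456 = 47.444979

Answer: Convexity = 47.4450


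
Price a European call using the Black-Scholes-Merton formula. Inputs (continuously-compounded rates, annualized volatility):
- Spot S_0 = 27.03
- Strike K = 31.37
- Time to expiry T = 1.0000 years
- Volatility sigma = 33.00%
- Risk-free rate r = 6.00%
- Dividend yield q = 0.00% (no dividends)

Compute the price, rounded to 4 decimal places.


d1 = (ln(S/K) + (r - q + 0.5*sigma^2) * T) / (sigma * sqrt(T)) = -0.10440807
d2 = d1 - sigma * sqrt(T) = -0.43440807
exp(-rT) = 0.94176453; exp(-qT) = 1.00000000
C = S_0 * exp(-qT) * N(d1) - K * exp(-rT) * N(d2)
N(d1) = 0.45842276; N(d2) = 0.33199607
C = 27.0300 * 1.00000000 * 0.45842276 - 31.3700 * 0.94176453 * 0.33199607 = 2.5830

Answer: Price = 2.5830


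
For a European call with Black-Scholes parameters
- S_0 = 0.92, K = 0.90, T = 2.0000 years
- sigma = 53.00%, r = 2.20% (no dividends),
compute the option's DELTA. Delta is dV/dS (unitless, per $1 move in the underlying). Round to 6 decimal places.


d1 = 0.4627932589; d2 = -0.2867399292
phi(d1) = 0.3584280511; exp(-qT) = 1.0000000000; exp(-rT) = 0.9569539575
N(d1) = 0.6782437182
Delta = exp(-qT) * N(d1) = 1.0000000000 * 0.6782437182 = 0.678244

Answer: Delta = 0.678244


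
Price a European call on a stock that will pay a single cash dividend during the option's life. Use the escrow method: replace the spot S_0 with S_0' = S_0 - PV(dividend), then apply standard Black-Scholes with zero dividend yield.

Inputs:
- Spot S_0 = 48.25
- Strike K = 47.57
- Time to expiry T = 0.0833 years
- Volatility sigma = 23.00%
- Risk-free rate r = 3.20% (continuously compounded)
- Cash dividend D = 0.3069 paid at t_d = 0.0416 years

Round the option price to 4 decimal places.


Answer: Price = 1.5286

Derivation:
PV(D) = D * exp(-r * t_d) = 0.3069 * 0.99866969 = 0.30649173
S_0' = S_0 - PV(D) = 48.2500 - 0.30649173 = 47.94350827
d1 = (ln(S_0'/K) + (r + sigma^2/2)*T) / (sigma*sqrt(T)) = 0.19116600
d2 = d1 - sigma*sqrt(T) = 0.12478400
exp(-rT) = 0.99733795
N(d1) = 0.57580223; N(d2) = 0.54965272
C = S_0' * N(d1) - K * exp(-rT) * N(d2) = 47.94350827 * 0.57580223 - 47.5700 * 0.99733795 * 0.54965272 = 1.5286


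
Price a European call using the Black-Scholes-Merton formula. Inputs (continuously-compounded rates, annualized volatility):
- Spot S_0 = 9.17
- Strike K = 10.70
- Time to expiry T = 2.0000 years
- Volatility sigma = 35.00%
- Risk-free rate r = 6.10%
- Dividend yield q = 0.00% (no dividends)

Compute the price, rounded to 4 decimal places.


Answer: Price = 1.6751

Derivation:
d1 = (ln(S/K) + (r - q + 0.5*sigma^2) * T) / (sigma * sqrt(T)) = 0.18221848
d2 = d1 - sigma * sqrt(T) = -0.31275627
exp(-rT) = 0.88514837; exp(-qT) = 1.00000000
C = S_0 * exp(-qT) * N(d1) - K * exp(-rT) * N(d2)
N(d1) = 0.57229436; N(d2) = 0.37723292
C = 9.1700 * 1.00000000 * 0.57229436 - 10.7000 * 0.88514837 * 0.37723292 = 1.6751


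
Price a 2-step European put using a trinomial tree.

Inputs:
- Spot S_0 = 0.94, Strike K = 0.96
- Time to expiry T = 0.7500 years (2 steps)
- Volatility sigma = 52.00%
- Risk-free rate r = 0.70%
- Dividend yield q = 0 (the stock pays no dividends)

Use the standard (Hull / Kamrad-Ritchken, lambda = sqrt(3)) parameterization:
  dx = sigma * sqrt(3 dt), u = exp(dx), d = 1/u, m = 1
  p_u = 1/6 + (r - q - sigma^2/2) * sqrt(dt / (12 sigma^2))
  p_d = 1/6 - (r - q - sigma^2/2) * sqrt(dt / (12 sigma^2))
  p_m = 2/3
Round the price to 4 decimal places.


dt = T/N = 0.375000; dx = sigma*sqrt(3*dt) = 0.551543
u = exp(dx) = 1.735930; d = 1/u = 0.576060
p_u = 0.123084, p_m = 0.666667, p_d = 0.210249
Discount per step: exp(-r*dt) = 0.997378
Stock lattice S(k, j) with j the centered position index:
  k=0: S(0,+0) = 0.9400
  k=1: S(1,-1) = 0.5415; S(1,+0) = 0.9400; S(1,+1) = 1.6318
  k=2: S(2,-2) = 0.3119; S(2,-1) = 0.5415; S(2,+0) = 0.9400; S(2,+1) = 1.6318; S(2,+2) = 2.8326
Terminal payoffs V(N, j) = max(K - S_T, 0):
  V(2,-2) = 0.648065; V(2,-1) = 0.418504; V(2,+0) = 0.020000; V(2,+1) = 0.000000; V(2,+2) = 0.000000
Backward induction: V(k, j) = exp(-r*dt) * [p_u * V(k+1, j+1) + p_m * V(k+1, j) + p_d * V(k+1, j-1)]
  V(1,-1) = exp(-r*dt) * [p_u*0.020000 + p_m*0.418504 + p_d*0.648065] = 0.416624
  V(1,+0) = exp(-r*dt) * [p_u*0.000000 + p_m*0.020000 + p_d*0.418504] = 0.101058
  V(1,+1) = exp(-r*dt) * [p_u*0.000000 + p_m*0.000000 + p_d*0.020000] = 0.004194
  V(0,+0) = exp(-r*dt) * [p_u*0.004194 + p_m*0.101058 + p_d*0.416624] = 0.155075

Answer: Price = V(0,0) = 0.1551


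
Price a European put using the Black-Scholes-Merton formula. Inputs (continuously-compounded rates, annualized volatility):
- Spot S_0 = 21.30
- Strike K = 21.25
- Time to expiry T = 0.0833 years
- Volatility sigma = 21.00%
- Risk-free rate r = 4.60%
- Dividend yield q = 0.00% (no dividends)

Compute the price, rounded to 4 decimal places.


d1 = (ln(S/K) + (r - q + 0.5*sigma^2) * T) / (sigma * sqrt(T)) = 0.13230141
d2 = d1 - sigma * sqrt(T) = 0.07169175
exp(-rT) = 0.99617553; exp(-qT) = 1.00000000
P = K * exp(-rT) * N(-d2) - S_0 * exp(-qT) * N(-d1)
N(-d1) = 0.44737295; N(-d2) = 0.47142361
P = 21.2500 * 0.99617553 * 0.47142361 - 21.3000 * 1.00000000 * 0.44737295 = 0.4504

Answer: Price = 0.4504


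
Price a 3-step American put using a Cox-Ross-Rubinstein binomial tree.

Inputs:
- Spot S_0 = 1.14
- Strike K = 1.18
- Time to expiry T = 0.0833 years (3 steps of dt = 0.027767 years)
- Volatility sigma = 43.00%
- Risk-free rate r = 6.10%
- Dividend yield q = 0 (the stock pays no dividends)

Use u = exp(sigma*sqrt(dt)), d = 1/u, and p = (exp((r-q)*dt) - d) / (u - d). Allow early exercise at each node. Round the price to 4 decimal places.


dt = T/N = 0.027767
u = exp(sigma*sqrt(dt)) = 1.074282; d = 1/u = 0.930854
p = (exp((r-q)*dt) - d) / (u - d) = 0.493914
Discount per step: exp(-r*dt) = 0.998308
Stock lattice S(k, i) with i counting down-moves:
  k=0: S(0,0) = 1.1400
  k=1: S(1,0) = 1.2247; S(1,1) = 1.0612
  k=2: S(2,0) = 1.3157; S(2,1) = 1.1400; S(2,2) = 0.9878
  k=3: S(3,0) = 1.4134; S(3,1) = 1.2247; S(3,2) = 1.0612; S(3,3) = 0.9195
Terminal payoffs V(N, i) = max(K - S_T, 0):
  V(3,0) = 0.000000; V(3,1) = 0.000000; V(3,2) = 0.118826; V(3,3) = 0.260503
Backward induction: V(k, i) = exp(-r*dt) * [p * V(k+1, i) + (1-p) * V(k+1, i+1)]; then take max(V_cont, immediate exercise) for American.
  V(2,0) = exp(-r*dt) * [p*0.000000 + (1-p)*0.000000] = 0.000000; exercise = 0.000000; V(2,0) = max -> 0.000000
  V(2,1) = exp(-r*dt) * [p*0.000000 + (1-p)*0.118826] = 0.060034; exercise = 0.040000; V(2,1) = max -> 0.060034
  V(2,2) = exp(-r*dt) * [p*0.118826 + (1-p)*0.260503] = 0.190204; exercise = 0.192201; V(2,2) = max -> 0.192201
  V(1,0) = exp(-r*dt) * [p*0.000000 + (1-p)*0.060034] = 0.030331; exercise = 0.000000; V(1,0) = max -> 0.030331
  V(1,1) = exp(-r*dt) * [p*0.060034 + (1-p)*0.192201] = 0.126707; exercise = 0.118826; V(1,1) = max -> 0.126707
  V(0,0) = exp(-r*dt) * [p*0.030331 + (1-p)*0.126707] = 0.078972; exercise = 0.040000; V(0,0) = max -> 0.078972

Answer: Price = V(0,0) = 0.0790


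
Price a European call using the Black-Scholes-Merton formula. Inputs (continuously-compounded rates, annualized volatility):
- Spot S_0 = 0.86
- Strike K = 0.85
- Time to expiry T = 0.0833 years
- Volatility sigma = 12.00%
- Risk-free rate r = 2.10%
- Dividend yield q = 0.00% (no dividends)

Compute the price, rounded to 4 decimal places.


d1 = (ln(S/K) + (r - q + 0.5*sigma^2) * T) / (sigma * sqrt(T)) = 0.40552822
d2 = d1 - sigma * sqrt(T) = 0.37089413
exp(-rT) = 0.99825223; exp(-qT) = 1.00000000
C = S_0 * exp(-qT) * N(d1) - K * exp(-rT) * N(d2)
N(d1) = 0.65745536; N(d2) = 0.64464181
C = 0.8600 * 1.00000000 * 0.65745536 - 0.8500 * 0.99825223 * 0.64464181 = 0.0184

Answer: Price = 0.0184


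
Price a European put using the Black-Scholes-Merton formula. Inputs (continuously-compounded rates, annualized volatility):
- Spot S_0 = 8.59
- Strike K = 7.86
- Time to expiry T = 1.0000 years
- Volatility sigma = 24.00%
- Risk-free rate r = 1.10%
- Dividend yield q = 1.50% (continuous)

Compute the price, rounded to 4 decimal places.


d1 = (ln(S/K) + (r - q + 0.5*sigma^2) * T) / (sigma * sqrt(T)) = 0.47338387
d2 = d1 - sigma * sqrt(T) = 0.23338387
exp(-rT) = 0.98906028; exp(-qT) = 0.98511194
P = K * exp(-rT) * N(-d2) - S_0 * exp(-qT) * N(-d1)
N(-d1) = 0.31796967; N(-d2) = 0.40773167
P = 7.8600 * 0.98906028 * 0.40773167 - 8.5900 * 0.98511194 * 0.31796967 = 0.4790

Answer: Price = 0.4790


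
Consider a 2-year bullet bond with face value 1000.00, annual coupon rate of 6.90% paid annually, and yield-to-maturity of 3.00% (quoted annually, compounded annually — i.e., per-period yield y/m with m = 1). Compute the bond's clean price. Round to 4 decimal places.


Answer: Price = 1074.6253

Derivation:
Coupon per period c = face * coupon_rate / m = 69.000000
Periods per year m = 1; per-period yield y/m = 0.030000
Number of cashflows N = 2
Cashflows (t years, CF_t, discount factor 1/(1+y/m)^(m*t), PV):
  t = 1.0000: CF_t = 69.000000, DF = 0.970874, PV = 66.990291
  t = 2.0000: CF_t = 1069.000000, DF = 0.942596, PV = 1007.635027
Price P = sum_t PV_t = 1074.625318


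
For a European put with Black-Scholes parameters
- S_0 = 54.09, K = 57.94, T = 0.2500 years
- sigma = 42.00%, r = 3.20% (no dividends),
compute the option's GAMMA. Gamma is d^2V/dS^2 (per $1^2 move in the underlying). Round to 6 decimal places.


d1 = -0.1843269831; d2 = -0.3943269831
phi(d1) = 0.3922222045; exp(-qT) = 1.0000000000; exp(-rT) = 0.9920319148
Gamma = exp(-qT) * phi(d1) / (S * sigma * sqrt(T)) = 1.0000000000 * 0.3922222045 / (54.0900 * 0.4200 * 0.5000000000) = 0.034530

Answer: Gamma = 0.034530


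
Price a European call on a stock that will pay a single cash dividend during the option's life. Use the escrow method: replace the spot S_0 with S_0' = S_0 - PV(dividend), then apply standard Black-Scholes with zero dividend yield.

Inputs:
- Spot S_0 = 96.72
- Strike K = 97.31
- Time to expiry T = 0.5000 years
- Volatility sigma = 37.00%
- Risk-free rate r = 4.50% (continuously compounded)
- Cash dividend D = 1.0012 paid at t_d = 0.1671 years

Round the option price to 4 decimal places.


Answer: Price = 10.2261

Derivation:
PV(D) = D * exp(-r * t_d) = 1.0012 * 0.99250870 = 0.99369971
S_0' = S_0 - PV(D) = 96.7200 - 0.99369971 = 95.72630029
d1 = (ln(S_0'/K) + (r + sigma^2/2)*T) / (sigma*sqrt(T)) = 0.15409700
d2 = d1 - sigma*sqrt(T) = -0.10753251
exp(-rT) = 0.97775124
N(d1) = 0.56123337; N(d2) = 0.45718327
C = S_0' * N(d1) - K * exp(-rT) * N(d2) = 95.72630029 * 0.56123337 - 97.3100 * 0.97775124 * 0.45718327 = 10.2261


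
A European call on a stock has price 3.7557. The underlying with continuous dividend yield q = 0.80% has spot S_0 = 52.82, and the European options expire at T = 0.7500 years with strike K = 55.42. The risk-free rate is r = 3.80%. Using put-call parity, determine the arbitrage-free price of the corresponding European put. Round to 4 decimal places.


Put-call parity: C - P = S_0 * exp(-qT) - K * exp(-rT).
S_0 * exp(-qT) = 52.8200 * 0.99401796 = 52.50402886
K * exp(-rT) = 55.4200 * 0.97190229 = 53.86282514
P = C - S*exp(-qT) + K*exp(-rT)
P = 3.7557 - 52.50402886 + 53.86282514 = 5.1145

Answer: Put price = 5.1145


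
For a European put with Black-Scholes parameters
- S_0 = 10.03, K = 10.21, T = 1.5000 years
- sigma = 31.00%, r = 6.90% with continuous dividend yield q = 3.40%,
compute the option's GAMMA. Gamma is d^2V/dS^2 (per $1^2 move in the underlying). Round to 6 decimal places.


Answer: Gamma = 0.095692

Derivation:
d1 = 0.2812645556; d2 = -0.0984063546
phi(d1) = 0.3834701840; exp(-qT) = 0.9502786705; exp(-rT) = 0.9016760227
Gamma = exp(-qT) * phi(d1) / (S * sigma * sqrt(T)) = 0.9502786705 * 0.3834701840 / (10.0300 * 0.3100 * 1.2247448714) = 0.095692


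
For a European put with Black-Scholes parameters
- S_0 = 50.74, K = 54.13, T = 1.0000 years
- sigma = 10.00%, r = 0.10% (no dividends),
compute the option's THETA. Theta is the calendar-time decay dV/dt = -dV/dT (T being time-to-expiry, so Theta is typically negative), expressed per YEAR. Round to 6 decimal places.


d1 = -0.5867400664; d2 = -0.6867400664
phi(d1) = 0.3358567712; exp(-qT) = 1.0000000000; exp(-rT) = 0.9990004998
Theta = -S*exp(-qT)*phi(d1)*sigma/(2*sqrt(T)) + r*K*exp(-rT)*N(-d2) - q*S*exp(-qT)*N(-d1)
N(-d1) = 0.7213108528; N(-d2) = 0.7538767281; sqrt(T) = 1.0000000000
Term 1 = -50.7400 * 1.0000000000 * 0.3358567712 * 0.1000 / (2 * 1.0000000000) = -0.8520686285
Term 2 = 0.0010 * 54.1300 * 0.9990004998 * 0.7538767281 = 0.0407665603
Term 3 = 0 (no dividend yield, q = 0)
Theta = -0.8520686285 + (0.0407665603) + (0.0000000000) = -0.811302

Answer: Theta = -0.811302


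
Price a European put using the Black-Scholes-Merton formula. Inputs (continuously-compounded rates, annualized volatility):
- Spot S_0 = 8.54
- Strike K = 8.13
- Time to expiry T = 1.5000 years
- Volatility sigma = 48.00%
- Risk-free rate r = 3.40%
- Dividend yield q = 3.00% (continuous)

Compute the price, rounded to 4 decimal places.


Answer: Price = 1.6255

Derivation:
d1 = (ln(S/K) + (r - q + 0.5*sigma^2) * T) / (sigma * sqrt(T)) = 0.38783602
d2 = d1 - sigma * sqrt(T) = -0.20004152
exp(-rT) = 0.95027867; exp(-qT) = 0.95599748
P = K * exp(-rT) * N(-d2) - S_0 * exp(-qT) * N(-d1)
N(-d1) = 0.34906869; N(-d2) = 0.57927595
P = 8.1300 * 0.95027867 * 0.57927595 - 8.5400 * 0.95599748 * 0.34906869 = 1.6255


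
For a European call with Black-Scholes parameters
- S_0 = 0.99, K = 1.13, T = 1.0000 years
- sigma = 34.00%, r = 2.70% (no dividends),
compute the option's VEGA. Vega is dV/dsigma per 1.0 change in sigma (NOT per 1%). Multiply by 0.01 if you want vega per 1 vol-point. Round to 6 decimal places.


Answer: Vega = 0.391122

Derivation:
d1 = -0.1396116723; d2 = -0.4796116723
phi(d1) = 0.3950731890; exp(-qT) = 1.0000000000; exp(-rT) = 0.9733612415
Vega = S * exp(-qT) * phi(d1) * sqrt(T) = 0.9900 * 1.0000000000 * 0.3950731890 * 1.0000000000 = 0.391122


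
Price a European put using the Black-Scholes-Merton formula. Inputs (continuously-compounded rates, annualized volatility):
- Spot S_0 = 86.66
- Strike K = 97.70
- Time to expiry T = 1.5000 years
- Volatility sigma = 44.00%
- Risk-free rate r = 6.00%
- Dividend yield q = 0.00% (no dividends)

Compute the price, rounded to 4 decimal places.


d1 = (ln(S/K) + (r - q + 0.5*sigma^2) * T) / (sigma * sqrt(T)) = 0.21394225
d2 = d1 - sigma * sqrt(T) = -0.32494549
exp(-rT) = 0.91393119; exp(-qT) = 1.00000000
P = K * exp(-rT) * N(-d2) - S_0 * exp(-qT) * N(-d1)
N(-d1) = 0.41529605; N(-d2) = 0.62738884
P = 97.7000 * 0.91393119 * 0.62738884 - 86.6600 * 1.00000000 * 0.41529605 = 20.0307

Answer: Price = 20.0307


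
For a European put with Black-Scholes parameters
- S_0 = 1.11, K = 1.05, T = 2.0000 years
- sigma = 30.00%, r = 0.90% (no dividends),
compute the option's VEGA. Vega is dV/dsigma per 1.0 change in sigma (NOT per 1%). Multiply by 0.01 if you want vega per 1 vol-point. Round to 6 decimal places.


Answer: Vega = 0.581395

Derivation:
d1 = 0.3855378365; d2 = -0.0387262322
phi(d1) = 0.3703679734; exp(-qT) = 1.0000000000; exp(-rT) = 0.9821610324
Vega = S * exp(-qT) * phi(d1) * sqrt(T) = 1.1100 * 1.0000000000 * 0.3703679734 * 1.4142135624 = 0.581395


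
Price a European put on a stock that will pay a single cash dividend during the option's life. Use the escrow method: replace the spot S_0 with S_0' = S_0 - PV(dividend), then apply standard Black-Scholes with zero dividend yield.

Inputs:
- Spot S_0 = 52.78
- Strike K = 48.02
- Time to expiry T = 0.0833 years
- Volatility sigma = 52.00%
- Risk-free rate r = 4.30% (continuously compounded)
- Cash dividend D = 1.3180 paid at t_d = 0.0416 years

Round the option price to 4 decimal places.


PV(D) = D * exp(-r * t_d) = 1.3180 * 0.99821280 = 1.31564447
S_0' = S_0 - PV(D) = 52.7800 - 1.31564447 = 51.46435553
d1 = (ln(S_0'/K) + (r + sigma^2/2)*T) / (sigma*sqrt(T)) = 0.56046992
d2 = d1 - sigma*sqrt(T) = 0.41038888
exp(-rT) = 0.99642451
N(-d1) = 0.28757947; N(-d2) = 0.34076035
P = K * exp(-rT) * N(-d2) - S_0' * N(-d1) = 48.0200 * 0.99642451 * 0.34076035 - 51.46435553 * 0.28757947 = 1.5047

Answer: Price = 1.5047


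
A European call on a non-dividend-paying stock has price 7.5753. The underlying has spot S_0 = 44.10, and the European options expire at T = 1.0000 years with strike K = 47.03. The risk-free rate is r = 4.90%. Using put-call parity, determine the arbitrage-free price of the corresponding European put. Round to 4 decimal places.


Put-call parity: C - P = S_0 * exp(-qT) - K * exp(-rT).
S_0 * exp(-qT) = 44.1000 * 1.00000000 = 44.10000000
K * exp(-rT) = 47.0300 * 0.95218113 = 44.78107853
P = C - S*exp(-qT) + K*exp(-rT)
P = 7.5753 - 44.10000000 + 44.78107853 = 8.2564

Answer: Put price = 8.2564


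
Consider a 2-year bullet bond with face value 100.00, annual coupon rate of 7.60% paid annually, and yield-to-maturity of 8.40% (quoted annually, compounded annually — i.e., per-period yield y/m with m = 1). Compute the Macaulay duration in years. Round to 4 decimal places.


Coupon per period c = face * coupon_rate / m = 7.600000
Periods per year m = 1; per-period yield y/m = 0.084000
Number of cashflows N = 2
Cashflows (t years, CF_t, discount factor 1/(1+y/m)^(m*t), PV):
  t = 1.0000: CF_t = 7.600000, DF = 0.922509, PV = 7.011070
  t = 2.0000: CF_t = 107.600000, DF = 0.851023, PV = 91.570104
Price P = sum_t PV_t = 98.581174
Macaulay numerator sum_t t * PV_t:
  t * PV_t at t = 1.0000: 7.011070
  t * PV_t at t = 2.0000: 183.140208
Macaulay duration D = (sum_t t * PV_t) / P = 190.151278 / 98.581174 = 1.928880

Answer: Macaulay duration = 1.9289 years


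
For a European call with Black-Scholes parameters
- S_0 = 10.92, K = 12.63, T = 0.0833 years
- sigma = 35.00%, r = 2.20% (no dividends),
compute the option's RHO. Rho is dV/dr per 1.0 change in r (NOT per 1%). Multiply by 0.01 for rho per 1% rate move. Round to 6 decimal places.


Answer: Rho = 0.073973

Derivation:
d1 = -1.3715066978; d2 = -1.4725227857
phi(d1) = 0.1557576751; exp(-qT) = 1.0000000000; exp(-rT) = 0.9981690782
N(d2) = 0.0704398793
Rho = K*T*exp(-rT)*N(d2) = 12.6300 * 0.0833 * 0.9981690782 * 0.0704398793 = 0.073973


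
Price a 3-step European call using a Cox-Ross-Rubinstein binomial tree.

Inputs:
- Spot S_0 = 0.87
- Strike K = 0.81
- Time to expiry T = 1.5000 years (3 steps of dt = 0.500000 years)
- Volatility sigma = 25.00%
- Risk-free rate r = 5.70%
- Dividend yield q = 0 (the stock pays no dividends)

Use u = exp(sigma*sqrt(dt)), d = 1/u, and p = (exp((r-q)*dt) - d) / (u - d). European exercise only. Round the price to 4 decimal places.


dt = T/N = 0.500000
u = exp(sigma*sqrt(dt)) = 1.193365; d = 1/u = 0.837967
p = (exp((r-q)*dt) - d) / (u - d) = 0.537266
Discount per step: exp(-r*dt) = 0.971902
Stock lattice S(k, i) with i counting down-moves:
  k=0: S(0,0) = 0.8700
  k=1: S(1,0) = 1.0382; S(1,1) = 0.7290
  k=2: S(2,0) = 1.2390; S(2,1) = 0.8700; S(2,2) = 0.6109
  k=3: S(3,0) = 1.4786; S(3,1) = 1.0382; S(3,2) = 0.7290; S(3,3) = 0.5119
Terminal payoffs V(N, i) = max(S_T - K, 0):
  V(3,0) = 0.668559; V(3,1) = 0.228227; V(3,2) = 0.000000; V(3,3) = 0.000000
Backward induction: V(k, i) = exp(-r*dt) * [p * V(k+1, i) + (1-p) * V(k+1, i+1)].
  V(2,0) = exp(-r*dt) * [p*0.668559 + (1-p)*0.228227] = 0.451743
  V(2,1) = exp(-r*dt) * [p*0.228227 + (1-p)*0.000000] = 0.119173
  V(2,2) = exp(-r*dt) * [p*0.000000 + (1-p)*0.000000] = 0.000000
  V(1,0) = exp(-r*dt) * [p*0.451743 + (1-p)*0.119173] = 0.289483
  V(1,1) = exp(-r*dt) * [p*0.119173 + (1-p)*0.000000] = 0.062229
  V(0,0) = exp(-r*dt) * [p*0.289483 + (1-p)*0.062229] = 0.179145

Answer: Price = V(0,0) = 0.1791


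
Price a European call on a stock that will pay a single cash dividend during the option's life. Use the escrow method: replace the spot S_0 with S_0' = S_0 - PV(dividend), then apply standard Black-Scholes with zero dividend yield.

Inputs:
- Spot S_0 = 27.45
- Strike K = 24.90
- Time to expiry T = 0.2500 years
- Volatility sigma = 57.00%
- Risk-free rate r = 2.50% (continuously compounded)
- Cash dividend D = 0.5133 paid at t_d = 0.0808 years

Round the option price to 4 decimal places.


PV(D) = D * exp(-r * t_d) = 0.5133 * 0.99798204 = 0.51226418
S_0' = S_0 - PV(D) = 27.4500 - 0.51226418 = 26.93773582
d1 = (ln(S_0'/K) + (r + sigma^2/2)*T) / (sigma*sqrt(T)) = 0.44043094
d2 = d1 - sigma*sqrt(T) = 0.15543094
exp(-rT) = 0.99376949
N(d1) = 0.67018749; N(d2) = 0.56175920
C = S_0' * N(d1) - K * exp(-rT) * N(d2) = 26.93773582 * 0.67018749 - 24.9000 * 0.99376949 * 0.56175920 = 4.1527

Answer: Price = 4.1527


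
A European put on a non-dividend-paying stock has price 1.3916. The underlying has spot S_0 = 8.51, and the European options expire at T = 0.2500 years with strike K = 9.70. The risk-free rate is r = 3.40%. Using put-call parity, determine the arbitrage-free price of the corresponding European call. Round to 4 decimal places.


Answer: Call price = 0.2837

Derivation:
Put-call parity: C - P = S_0 * exp(-qT) - K * exp(-rT).
S_0 * exp(-qT) = 8.5100 * 1.00000000 = 8.51000000
K * exp(-rT) = 9.7000 * 0.99153602 = 9.61789942
C = P + S*exp(-qT) - K*exp(-rT)
C = 1.3916 + 8.51000000 - 9.61789942 = 0.2837


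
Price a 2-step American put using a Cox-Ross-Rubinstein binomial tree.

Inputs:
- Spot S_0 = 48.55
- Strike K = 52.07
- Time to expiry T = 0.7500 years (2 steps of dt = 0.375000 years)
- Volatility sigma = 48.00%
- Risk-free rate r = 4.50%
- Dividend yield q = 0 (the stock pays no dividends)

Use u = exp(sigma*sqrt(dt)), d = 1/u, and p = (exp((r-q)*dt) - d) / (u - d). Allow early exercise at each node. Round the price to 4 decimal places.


dt = T/N = 0.375000
u = exp(sigma*sqrt(dt)) = 1.341702; d = 1/u = 0.745322
p = (exp((r-q)*dt) - d) / (u - d) = 0.455576
Discount per step: exp(-r*dt) = 0.983267
Stock lattice S(k, i) with i counting down-moves:
  k=0: S(0,0) = 48.5500
  k=1: S(1,0) = 65.1396; S(1,1) = 36.1854
  k=2: S(2,0) = 87.3979; S(2,1) = 48.5500; S(2,2) = 26.9698
Terminal payoffs V(N, i) = max(K - S_T, 0):
  V(2,0) = 0.000000; V(2,1) = 3.520000; V(2,2) = 25.100229
Backward induction: V(k, i) = exp(-r*dt) * [p * V(k+1, i) + (1-p) * V(k+1, i+1)]; then take max(V_cont, immediate exercise) for American.
  V(1,0) = exp(-r*dt) * [p*0.000000 + (1-p)*3.520000] = 1.884306; exercise = 0.000000; V(1,0) = max -> 1.884306
  V(1,1) = exp(-r*dt) * [p*3.520000 + (1-p)*25.100229] = 15.013302; exercise = 15.884611; V(1,1) = max -> 15.884611
  V(0,0) = exp(-r*dt) * [p*1.884306 + (1-p)*15.884611] = 9.347337; exercise = 3.520000; V(0,0) = max -> 9.347337

Answer: Price = V(0,0) = 9.3473


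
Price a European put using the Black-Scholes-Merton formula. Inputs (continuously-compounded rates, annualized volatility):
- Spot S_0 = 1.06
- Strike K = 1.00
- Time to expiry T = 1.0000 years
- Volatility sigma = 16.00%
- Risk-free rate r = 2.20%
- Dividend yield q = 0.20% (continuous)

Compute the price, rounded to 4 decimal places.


Answer: Price = 0.0327

Derivation:
d1 = (ln(S/K) + (r - q + 0.5*sigma^2) * T) / (sigma * sqrt(T)) = 0.56918068
d2 = d1 - sigma * sqrt(T) = 0.40918068
exp(-rT) = 0.97824024; exp(-qT) = 0.99800200
P = K * exp(-rT) * N(-d2) - S_0 * exp(-qT) * N(-d1)
N(-d1) = 0.28461677; N(-d2) = 0.34120354
P = 1.0000 * 0.97824024 * 0.34120354 - 1.0600 * 0.99800200 * 0.28461677 = 0.0327


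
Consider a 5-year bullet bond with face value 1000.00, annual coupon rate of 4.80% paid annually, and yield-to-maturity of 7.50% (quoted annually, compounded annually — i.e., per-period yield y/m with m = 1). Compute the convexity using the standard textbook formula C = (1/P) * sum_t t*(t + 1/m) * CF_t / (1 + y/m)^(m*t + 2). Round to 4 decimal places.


Answer: Convexity = 22.7522

Derivation:
Coupon per period c = face * coupon_rate / m = 48.000000
Periods per year m = 1; per-period yield y/m = 0.075000
Number of cashflows N = 5
Cashflows (t years, CF_t, discount factor 1/(1+y/m)^(m*t), PV):
  t = 1.0000: CF_t = 48.000000, DF = 0.930233, PV = 44.651163
  t = 2.0000: CF_t = 48.000000, DF = 0.865333, PV = 41.535965
  t = 3.0000: CF_t = 48.000000, DF = 0.804961, PV = 38.638107
  t = 4.0000: CF_t = 48.000000, DF = 0.748801, PV = 35.942425
  t = 5.0000: CF_t = 1048.000000, DF = 0.696559, PV = 729.993447
Price P = sum_t PV_t = 890.761108
Convexity numerator sum_t t*(t + 1/m) * CF_t / (1+y/m)^(m*t + 2):
  t = 1.0000: term = 77.276215
  t = 2.0000: term = 215.654553
  t = 3.0000: term = 401.217772
  t = 4.0000: term = 622.043058
  t = 5.0000: term = 18950.614084
Convexity = (1/P) * sum = 20266.805681 / 890.761108 = 22.752235


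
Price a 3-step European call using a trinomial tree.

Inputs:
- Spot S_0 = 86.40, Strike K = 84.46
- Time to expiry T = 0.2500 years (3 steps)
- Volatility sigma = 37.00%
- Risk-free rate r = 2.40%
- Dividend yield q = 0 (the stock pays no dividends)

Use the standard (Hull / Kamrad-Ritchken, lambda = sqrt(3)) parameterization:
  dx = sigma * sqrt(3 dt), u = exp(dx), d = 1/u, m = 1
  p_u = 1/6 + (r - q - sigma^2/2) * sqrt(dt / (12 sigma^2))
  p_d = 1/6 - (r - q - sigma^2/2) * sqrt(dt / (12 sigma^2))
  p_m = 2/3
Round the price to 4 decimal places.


dt = T/N = 0.083333; dx = sigma*sqrt(3*dt) = 0.185000
u = exp(dx) = 1.203218; d = 1/u = 0.831104
p_u = 0.156655, p_m = 0.666667, p_d = 0.176678
Discount per step: exp(-r*dt) = 0.998002
Stock lattice S(k, j) with j the centered position index:
  k=0: S(0,+0) = 86.4000
  k=1: S(1,-1) = 71.8074; S(1,+0) = 86.4000; S(1,+1) = 103.9581
  k=2: S(2,-2) = 59.6794; S(2,-1) = 71.8074; S(2,+0) = 86.4000; S(2,+1) = 103.9581; S(2,+2) = 125.0843
  k=3: S(3,-3) = 49.5998; S(3,-2) = 59.6794; S(3,-1) = 71.8074; S(3,+0) = 86.4000; S(3,+1) = 103.9581; S(3,+2) = 125.0843; S(3,+3) = 150.5037
Terminal payoffs V(N, j) = max(S_T - K, 0):
  V(3,-3) = 0.000000; V(3,-2) = 0.000000; V(3,-1) = 0.000000; V(3,+0) = 1.940000; V(3,+1) = 19.498073; V(3,+2) = 40.624271; V(3,+3) = 66.043701
Backward induction: V(k, j) = exp(-r*dt) * [p_u * V(k+1, j+1) + p_m * V(k+1, j) + p_d * V(k+1, j-1)]
  V(2,-2) = exp(-r*dt) * [p_u*0.000000 + p_m*0.000000 + p_d*0.000000] = 0.000000
  V(2,-1) = exp(-r*dt) * [p_u*1.940000 + p_m*0.000000 + p_d*0.000000] = 0.303304
  V(2,+0) = exp(-r*dt) * [p_u*19.498073 + p_m*1.940000 + p_d*0.000000] = 4.339125
  V(2,+1) = exp(-r*dt) * [p_u*40.624271 + p_m*19.498073 + p_d*1.940000] = 19.666111
  V(2,+2) = exp(-r*dt) * [p_u*66.043701 + p_m*40.624271 + p_d*19.498073] = 40.792163
  V(1,-1) = exp(-r*dt) * [p_u*4.339125 + p_m*0.303304 + p_d*0.000000] = 0.880188
  V(1,+0) = exp(-r*dt) * [p_u*19.666111 + p_m*4.339125 + p_d*0.303304] = 6.015097
  V(1,+1) = exp(-r*dt) * [p_u*40.792163 + p_m*19.666111 + p_d*4.339125] = 20.227186
  V(0,+0) = exp(-r*dt) * [p_u*20.227186 + p_m*6.015097 + p_d*0.880188] = 7.319619

Answer: Price = V(0,0) = 7.3196


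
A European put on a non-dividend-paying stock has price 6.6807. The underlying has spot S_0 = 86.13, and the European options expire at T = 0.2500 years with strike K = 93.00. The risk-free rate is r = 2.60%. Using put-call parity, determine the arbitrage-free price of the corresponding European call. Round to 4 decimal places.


Put-call parity: C - P = S_0 * exp(-qT) - K * exp(-rT).
S_0 * exp(-qT) = 86.1300 * 1.00000000 = 86.13000000
K * exp(-rT) = 93.0000 * 0.99352108 = 92.39746038
C = P + S*exp(-qT) - K*exp(-rT)
C = 6.6807 + 86.13000000 - 92.39746038 = 0.4132

Answer: Call price = 0.4132


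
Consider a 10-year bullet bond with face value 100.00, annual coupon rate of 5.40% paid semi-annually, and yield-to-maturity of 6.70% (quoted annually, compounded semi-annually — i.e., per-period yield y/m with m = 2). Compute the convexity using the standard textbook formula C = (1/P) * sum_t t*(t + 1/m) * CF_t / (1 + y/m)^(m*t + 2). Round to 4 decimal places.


Coupon per period c = face * coupon_rate / m = 2.700000
Periods per year m = 2; per-period yield y/m = 0.033500
Number of cashflows N = 20
Cashflows (t years, CF_t, discount factor 1/(1+y/m)^(m*t), PV):
  t = 0.5000: CF_t = 2.700000, DF = 0.967586, PV = 2.612482
  t = 1.0000: CF_t = 2.700000, DF = 0.936222, PV = 2.527801
  t = 1.5000: CF_t = 2.700000, DF = 0.905876, PV = 2.445864
  t = 2.0000: CF_t = 2.700000, DF = 0.876512, PV = 2.366584
  t = 2.5000: CF_t = 2.700000, DF = 0.848101, PV = 2.289873
  t = 3.0000: CF_t = 2.700000, DF = 0.820611, PV = 2.215649
  t = 3.5000: CF_t = 2.700000, DF = 0.794011, PV = 2.143830
  t = 4.0000: CF_t = 2.700000, DF = 0.768274, PV = 2.074340
  t = 4.5000: CF_t = 2.700000, DF = 0.743371, PV = 2.007102
  t = 5.0000: CF_t = 2.700000, DF = 0.719275, PV = 1.942044
  t = 5.5000: CF_t = 2.700000, DF = 0.695961, PV = 1.879094
  t = 6.0000: CF_t = 2.700000, DF = 0.673402, PV = 1.818185
  t = 6.5000: CF_t = 2.700000, DF = 0.651574, PV = 1.759250
  t = 7.0000: CF_t = 2.700000, DF = 0.630454, PV = 1.702225
  t = 7.5000: CF_t = 2.700000, DF = 0.610018, PV = 1.647049
  t = 8.0000: CF_t = 2.700000, DF = 0.590245, PV = 1.593661
  t = 8.5000: CF_t = 2.700000, DF = 0.571113, PV = 1.542004
  t = 9.0000: CF_t = 2.700000, DF = 0.552601, PV = 1.492022
  t = 9.5000: CF_t = 2.700000, DF = 0.534689, PV = 1.443659
  t = 10.0000: CF_t = 102.700000, DF = 0.517357, PV = 53.132570
Price P = sum_t PV_t = 90.635286
Convexity numerator sum_t t*(t + 1/m) * CF_t / (1+y/m)^(m*t + 2):
  t = 0.5000: term = 1.222932
  t = 1.0000: term = 3.549875
  t = 1.5000: term = 6.869618
  t = 2.0000: term = 11.078243
  t = 2.5000: term = 16.078727
  t = 3.0000: term = 21.780569
  t = 3.5000: term = 28.099427
  t = 4.0000: term = 34.956783
  t = 4.5000: term = 42.279612
  t = 5.0000: term = 50.000079
  t = 5.5000: term = 58.055244
  t = 6.0000: term = 66.386785
  t = 6.5000: term = 74.940735
  t = 7.0000: term = 83.667226
  t = 7.5000: term = 92.520259
  t = 8.0000: term = 101.457468
  t = 8.5000: term = 110.439914
  t = 9.0000: term = 119.431878
  t = 9.5000: term = 128.400664
  t = 10.0000: term = 5223.109870
Convexity = (1/P) * sum = 6274.325907 / 90.635286 = 69.226084

Answer: Convexity = 69.2261


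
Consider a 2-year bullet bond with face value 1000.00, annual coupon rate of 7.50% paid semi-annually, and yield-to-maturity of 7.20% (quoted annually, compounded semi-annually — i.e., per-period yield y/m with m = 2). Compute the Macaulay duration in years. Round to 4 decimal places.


Answer: Macaulay duration = 1.8945 years

Derivation:
Coupon per period c = face * coupon_rate / m = 37.500000
Periods per year m = 2; per-period yield y/m = 0.036000
Number of cashflows N = 4
Cashflows (t years, CF_t, discount factor 1/(1+y/m)^(m*t), PV):
  t = 0.5000: CF_t = 37.500000, DF = 0.965251, PV = 36.196911
  t = 1.0000: CF_t = 37.500000, DF = 0.931709, PV = 34.939103
  t = 1.5000: CF_t = 37.500000, DF = 0.899333, PV = 33.725003
  t = 2.0000: CF_t = 1037.500000, DF = 0.868082, PV = 900.635546
Price P = sum_t PV_t = 1005.496564
Macaulay numerator sum_t t * PV_t:
  t * PV_t at t = 0.5000: 18.098456
  t * PV_t at t = 1.0000: 34.939103
  t * PV_t at t = 1.5000: 50.587505
  t * PV_t at t = 2.0000: 1801.271093
Macaulay duration D = (sum_t t * PV_t) / P = 1904.896157 / 1005.496564 = 1.894483


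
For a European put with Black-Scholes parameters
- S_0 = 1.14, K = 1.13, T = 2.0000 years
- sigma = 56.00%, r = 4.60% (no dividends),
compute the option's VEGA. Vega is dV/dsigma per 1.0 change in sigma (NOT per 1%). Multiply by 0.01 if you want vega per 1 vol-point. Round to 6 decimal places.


d1 = 0.5232724401; d2 = -0.2686871549
phi(d1) = 0.3478981354; exp(-qT) = 1.0000000000; exp(-rT) = 0.9121051495
Vega = S * exp(-qT) * phi(d1) * sqrt(T) = 1.1400 * 1.0000000000 * 0.3478981354 * 1.4142135624 = 0.560883

Answer: Vega = 0.560883


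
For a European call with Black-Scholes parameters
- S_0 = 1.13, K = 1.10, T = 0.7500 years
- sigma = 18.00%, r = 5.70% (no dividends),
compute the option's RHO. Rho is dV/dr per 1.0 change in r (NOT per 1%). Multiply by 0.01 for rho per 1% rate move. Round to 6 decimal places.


Answer: Rho = 0.508989

Derivation:
d1 = 0.5247950552; d2 = 0.3689104825
phi(d1) = 0.3476206576; exp(-qT) = 1.0000000000; exp(-rT) = 0.9581508979
N(d2) = 0.6439027751
Rho = K*T*exp(-rT)*N(d2) = 1.1000 * 0.7500 * 0.9581508979 * 0.6439027751 = 0.508989


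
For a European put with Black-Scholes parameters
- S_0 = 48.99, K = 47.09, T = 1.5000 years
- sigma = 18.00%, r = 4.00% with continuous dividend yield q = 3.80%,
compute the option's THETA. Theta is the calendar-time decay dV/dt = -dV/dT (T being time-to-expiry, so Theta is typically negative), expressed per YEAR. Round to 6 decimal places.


Answer: Theta = -1.136942

Derivation:
d1 = 0.3032628489; d2 = 0.0828087720
phi(d1) = 0.3810126467; exp(-qT) = 0.9445940694; exp(-rT) = 0.9417645336
Theta = -S*exp(-qT)*phi(d1)*sigma/(2*sqrt(T)) + r*K*exp(-rT)*N(-d2) - q*S*exp(-qT)*N(-d1)
N(-d1) = 0.3808447781; N(-d2) = 0.4670017970; sqrt(T) = 1.2247448714
Term 1 = -48.9900 * 0.9445940694 * 0.3810126467 * 0.1800 / (2 * 1.2247448714) = -1.2956536567
Term 2 = 0.0400 * 47.0900 * 0.9417645336 * 0.4670017970 = 0.8284180722
Term 3 = -0.0380 * 48.9900 * 0.9445940694 * 0.3808447781 = -0.6697061017
Theta = -1.2956536567 + (0.8284180722) + (-0.6697061017) = -1.136942


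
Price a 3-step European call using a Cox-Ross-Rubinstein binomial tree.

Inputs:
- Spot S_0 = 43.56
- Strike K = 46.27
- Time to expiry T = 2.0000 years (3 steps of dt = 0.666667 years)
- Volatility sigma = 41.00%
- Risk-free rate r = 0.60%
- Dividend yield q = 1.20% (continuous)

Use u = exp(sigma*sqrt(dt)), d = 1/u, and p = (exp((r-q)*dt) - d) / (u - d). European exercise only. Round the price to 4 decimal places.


dt = T/N = 0.666667
u = exp(sigma*sqrt(dt)) = 1.397610; d = 1/u = 0.715507
p = (exp((r-q)*dt) - d) / (u - d) = 0.411230
Discount per step: exp(-r*dt) = 0.996008
Stock lattice S(k, i) with i counting down-moves:
  k=0: S(0,0) = 43.5600
  k=1: S(1,0) = 60.8799; S(1,1) = 31.1675
  k=2: S(2,0) = 85.0863; S(2,1) = 43.5600; S(2,2) = 22.3006
  k=3: S(3,0) = 118.9175; S(3,1) = 60.8799; S(3,2) = 31.1675; S(3,3) = 15.9562
Terminal payoffs V(N, i) = max(S_T - K, 0):
  V(3,0) = 72.647514; V(3,1) = 14.609889; V(3,2) = 0.000000; V(3,3) = 0.000000
Backward induction: V(k, i) = exp(-r*dt) * [p * V(k+1, i) + (1-p) * V(k+1, i+1)].
  V(2,0) = exp(-r*dt) * [p*72.647514 + (1-p)*14.609889] = 38.323074
  V(2,1) = exp(-r*dt) * [p*14.609889 + (1-p)*0.000000] = 5.984034
  V(2,2) = exp(-r*dt) * [p*0.000000 + (1-p)*0.000000] = 0.000000
  V(1,0) = exp(-r*dt) * [p*38.323074 + (1-p)*5.984034] = 19.205824
  V(1,1) = exp(-r*dt) * [p*5.984034 + (1-p)*0.000000] = 2.450988
  V(0,0) = exp(-r*dt) * [p*19.205824 + (1-p)*2.450988] = 9.303781

Answer: Price = V(0,0) = 9.3038
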